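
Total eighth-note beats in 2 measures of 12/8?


Working:
Time signature 12/8: the bottom number 8 means the eighth note gets one count
The top number 12 means 12 eighth-note beats per measure
Total = 12 × 2 measures
= 24 eighth-note beats


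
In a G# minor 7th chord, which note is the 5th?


Minor 7th chord = root + minor 3rd + perfect 5th + minor 7th
Seventh chords stack in thirds, so the letter names are G-B-D-F
Root: G#
Minor 3rd above G#: B
Perfect 5th above G#: D#
Minor 7th above G#: F#
The 5th = D#


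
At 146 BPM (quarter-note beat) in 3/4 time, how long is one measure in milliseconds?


Solution.
Quarter-note beat duration = 60000 / 146 ms
Beats per measure (3/4) = 3
One measure = 3 × 60000 / 146 = 180000 / 146 ms
= 1232.9 ms


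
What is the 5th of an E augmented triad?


Step by step:
Augmented triad = root + major 3rd (4 semitones) + augmented 5th (8 semitones)
A triad on E stacks thirds, so the chord tones use letter names E-G-B
Root: E
Major 3rd above E: G#
Augmented 5th above E: B#
The 5th = B#


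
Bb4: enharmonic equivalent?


Step by step:
Enharmonic notes sound the same pitch but are spelled with different letter names
Bb and A# name the same pitch class
= A#4


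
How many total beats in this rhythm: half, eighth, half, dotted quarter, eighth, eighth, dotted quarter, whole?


Solution.
Beat values:
  half = 2 beats
  eighth = 0.5 beats
  half = 2 beats
  dotted quarter = 1.5 beats
  eighth = 0.5 beats
  eighth = 0.5 beats
  dotted quarter = 1.5 beats
  whole = 4 beats
Sum = 2 + 0.5 + 2 + 1.5 + 0.5 + 0.5 + 1.5 + 4
= 12.5 beats


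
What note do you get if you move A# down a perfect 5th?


perfect 5th: 5 letter names, 7 semitones
Letter: A - 4 → D
Pitch: A# - 7 semitones, spelled as a D → D#
= D#


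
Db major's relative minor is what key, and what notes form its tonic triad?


Working:
The relative minor shares the major's key signature and starts on its 6th degree
6th degree = a major 6th above the tonic; a major 6th above Db is Bb
→ relative minor of Db major is Bb minor
Tonic triad of Bb minor = root + minor 3rd + perfect 5th = Bb Db F
= Bb minor; triad = Bb Db F


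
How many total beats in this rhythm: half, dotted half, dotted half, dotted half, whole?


Let's work it out.
Beat values:
  half = 2 beats
  dotted half = 3 beats
  dotted half = 3 beats
  dotted half = 3 beats
  whole = 4 beats
Sum = 2 + 3 + 3 + 3 + 4
= 15 beats


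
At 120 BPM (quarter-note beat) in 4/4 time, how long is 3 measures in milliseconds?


Quarter-note beat duration = 60000 / 120 ms
Beats per measure (4/4) = 4
One measure = 4 × 60000 / 120 = 240000 / 120 ms
3 measures = 3 × 240000 / 120 = 720000 / 120
= 6000.0 ms


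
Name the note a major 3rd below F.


Reasoning:
A 3rd spans 3 letter names, so from F we land on D
A major 3rd = 4 semitones below F
Spell D at that pitch: Db
= Db


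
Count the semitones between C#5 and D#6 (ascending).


Absolute semitone position = octave×12 + chromatic position
C#5: 5×12 + 1 = 61
D#6: 6×12 + 3 = 75
Difference = 75 - 61 = 14
= 14 semitones


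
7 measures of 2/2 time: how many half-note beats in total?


Step by step:
Time signature 2/2: the bottom number 2 means the half note gets one count
The top number 2 means 2 half-note beats per measure
Total = 2 × 7 measures
= 14 half-note beats


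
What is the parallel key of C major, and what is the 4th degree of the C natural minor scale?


Parallel keys share the same tonic but differ in mode
C major → parallel is C minor
C natural minor scale: C D Eb F G Ab Bb
= C minor; 4th degree = F


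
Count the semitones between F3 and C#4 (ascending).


Step by step:
Absolute semitone position = octave×12 + chromatic position
F3: 3×12 + 5 = 41
C#4: 4×12 + 1 = 49
Difference = 49 - 41 = 8
= 8 semitones


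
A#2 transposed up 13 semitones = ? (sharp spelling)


Step by step:
A#2: chromatic position 10 in octave 2 → absolute = 2×12 + 10 = 34
Transpose up 13: 34 + 13 = 47
47 = 3×12 + 11 → B in octave 3
Result = B3


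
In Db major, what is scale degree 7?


Major scale pattern: W-W-H-W-W-W-H (2-2-1-2-2-2-1 semitones)
Starting from Db:
  Db + 2 semitones → Eb
  Eb + 2 semitones → F
  F + 1 semitone → Gb
  Gb + 2 semitones → Ab
  Ab + 2 semitones → Bb
  Bb + 2 semitones → C
  C + 1 semitone → Db
Scale: Db Eb F Gb Ab Bb C
Degree 7 = C


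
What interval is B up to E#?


Reasoning:
Letter names: B → E spans 4 letter names → a 4th
Semitones: B → E# = 6 half-steps
A 4th of 6 semitones is an augmented 4th
= augmented 4th


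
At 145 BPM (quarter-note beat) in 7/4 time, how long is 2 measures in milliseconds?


Let's work it out.
Quarter-note beat duration = 60000 / 145 ms
Beats per measure (7/4) = 7
One measure = 7 × 60000 / 145 = 420000 / 145 ms
2 measures = 2 × 420000 / 145 = 840000 / 145
= 5793.1 ms


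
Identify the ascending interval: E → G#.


Solution.
Letter names: E → G spans 3 letter names → a 3rd
Semitones: E → G# = 4 half-steps
A 3rd of 4 semitones is a major 3rd
= major 3rd


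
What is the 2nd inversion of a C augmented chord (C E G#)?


Root position: C E G#
2nd inversion: move root and 3rd up an octave
Bass note: G#
Notes (bottom to top) = G# C E


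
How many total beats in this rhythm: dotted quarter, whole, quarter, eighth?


Working:
Beat values:
  dotted quarter = 1.5 beats
  whole = 4 beats
  quarter = 1 beat
  eighth = 0.5 beats
Sum = 1.5 + 4 + 1 + 0.5
= 7 beats


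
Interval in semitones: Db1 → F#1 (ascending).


Absolute semitone position = octave×12 + chromatic position
Db1: 1×12 + 1 = 13
F#1: 1×12 + 6 = 18
Difference = 18 - 13 = 5
= 5 semitones


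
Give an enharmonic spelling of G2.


Working:
Enharmonic notes sound the same pitch but are spelled with different letter names
G and Abb name the same pitch class
= Abb2


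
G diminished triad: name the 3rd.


Step by step:
Diminished triad = root + minor 3rd (3 semitones) + diminished 5th (6 semitones)
A triad on G stacks thirds, so the chord tones use letter names G-B-D
Root: G
Minor 3rd above G: Bb
Diminished 5th above G: Db
The 3rd = Bb


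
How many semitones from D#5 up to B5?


Let's work it out.
Absolute semitone position = octave×12 + chromatic position
D#5: 5×12 + 3 = 63
B5: 5×12 + 11 = 71
Difference = 71 - 63 = 8
= 8 semitones


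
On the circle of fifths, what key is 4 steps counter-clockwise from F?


Each counter-clockwise step moves down a perfect 5th (= up a perfect 4th)
From F: F → Bb → Eb → Ab → Db
= Db


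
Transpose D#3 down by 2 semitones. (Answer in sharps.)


D#3: chromatic position 3 in octave 3 → absolute = 3×12 + 3 = 39
Transpose down 2: 39 - 2 = 37
37 = 3×12 + 1 → C# in octave 3
Result = C#3


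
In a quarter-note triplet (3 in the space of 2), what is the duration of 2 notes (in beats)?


Solution.
Triplet: 3 notes occupy the space of 2 quarter notes
Space = 2 × 1 = 2 beats
Each triplet note = 2 / 3 = 2/3 beats
2 notes = 2 × 2/3 = 4/3
= 4/3 beats


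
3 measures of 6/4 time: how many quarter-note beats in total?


Working:
Time signature 6/4: the bottom number 4 means the quarter note gets one count
The top number 6 means 6 quarter-note beats per measure
Total = 6 × 3 measures
= 18 quarter-note beats


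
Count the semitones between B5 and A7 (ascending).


Absolute semitone position = octave×12 + chromatic position
B5: 5×12 + 11 = 71
A7: 7×12 + 9 = 93
Difference = 93 - 71 = 22
= 22 semitones


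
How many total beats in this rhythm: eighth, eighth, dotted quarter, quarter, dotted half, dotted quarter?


Reasoning:
Beat values:
  eighth = 0.5 beats
  eighth = 0.5 beats
  dotted quarter = 1.5 beats
  quarter = 1 beat
  dotted half = 3 beats
  dotted quarter = 1.5 beats
Sum = 0.5 + 0.5 + 1.5 + 1 + 3 + 1.5
= 8 beats


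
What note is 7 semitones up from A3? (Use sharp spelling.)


Solution.
A3: chromatic position 9 in octave 3 → absolute = 3×12 + 9 = 45
Transpose up 7: 45 + 7 = 52
52 = 4×12 + 4 → E in octave 4
Result = E4


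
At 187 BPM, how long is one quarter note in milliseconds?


One quarter-note beat = 60000 / BPM = 60000 / 187 ms
Duration = 60000 / 187
= 320.9 ms


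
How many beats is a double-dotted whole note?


Step by step:
Base whole note = 4 beats
Dot 1 adds half the previous value: +2
Dot 2 adds half the previous value: +1
One double-dotted whole = 4 + 2 + 1 = 7
= 7 beats


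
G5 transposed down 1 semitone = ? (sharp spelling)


Step by step:
G5: chromatic position 7 in octave 5 → absolute = 5×12 + 7 = 67
Transpose down 1: 67 - 1 = 66
66 = 5×12 + 6 → F# in octave 5
Result = F#5


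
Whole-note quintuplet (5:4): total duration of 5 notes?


Working:
Quintuplet: 5 notes occupy the space of 4 whole notes
Space = 4 × 4 = 16 beats
Each quintuplet note = 16 / 5 = 16/5 beats
5 notes = 5 × 16/5 = 16
= 16 beats


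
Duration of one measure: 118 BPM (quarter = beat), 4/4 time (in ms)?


Step by step:
Quarter-note beat duration = 60000 / 118 ms
Beats per measure (4/4) = 4
One measure = 4 × 60000 / 118 = 240000 / 118 ms
= 2033.9 ms


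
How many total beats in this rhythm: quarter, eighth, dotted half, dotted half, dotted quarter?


Working:
Beat values:
  quarter = 1 beat
  eighth = 0.5 beats
  dotted half = 3 beats
  dotted half = 3 beats
  dotted quarter = 1.5 beats
Sum = 1 + 0.5 + 3 + 3 + 1.5
= 9 beats


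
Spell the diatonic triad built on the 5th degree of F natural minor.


Step by step:
F natural minor scale: F G Ab Bb C Db Eb
Diatonic triad on degree 5 stacks scale notes 5, 7, 2: C Eb G
C→Eb = 3 semitones; C→G = 7 semitones → minor triad
= C Eb G (minor)


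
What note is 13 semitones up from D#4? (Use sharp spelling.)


Let's work it out.
D#4: chromatic position 3 in octave 4 → absolute = 4×12 + 3 = 51
Transpose up 13: 51 + 13 = 64
64 = 5×12 + 4 → E in octave 5
Result = E5


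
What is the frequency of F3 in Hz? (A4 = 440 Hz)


Step by step:
f = 440 × 2^(n/12) where n = semitones from A4
F3: -16 semitones from A4
f = 440 × 2^(-16/12)
f = 174.61 Hz


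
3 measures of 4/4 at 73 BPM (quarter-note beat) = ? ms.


Solution.
Quarter-note beat duration = 60000 / 73 ms
Beats per measure (4/4) = 4
One measure = 4 × 60000 / 73 = 240000 / 73 ms
3 measures = 3 × 240000 / 73 = 720000 / 73
= 9863.0 ms


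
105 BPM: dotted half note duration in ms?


One quarter-note beat = 60000 / BPM = 60000 / 105 ms
Dotted half note = 3 × quarter note
Duration = 3 × 60000 / 105 = 180000 / 105
= 1714.3 ms


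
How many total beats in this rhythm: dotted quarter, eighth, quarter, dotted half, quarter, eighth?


Solution.
Beat values:
  dotted quarter = 1.5 beats
  eighth = 0.5 beats
  quarter = 1 beat
  dotted half = 3 beats
  quarter = 1 beat
  eighth = 0.5 beats
Sum = 1.5 + 0.5 + 1 + 3 + 1 + 0.5
= 7.5 beats


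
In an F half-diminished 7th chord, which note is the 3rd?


Let's work it out.
Half-diminished 7th chord = root + minor 3rd + diminished 5th + minor 7th
Seventh chords stack in thirds, so the letter names are F-A-C-E
Root: F
Minor 3rd above F: Ab
Diminished 5th above F: Cb
Minor 7th above F: Eb
The 3rd = Ab


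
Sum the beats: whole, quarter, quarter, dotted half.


Beat values:
  whole = 4 beats
  quarter = 1 beat
  quarter = 1 beat
  dotted half = 3 beats
Sum = 4 + 1 + 1 + 3
= 9 beats


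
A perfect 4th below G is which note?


A 4th spans 4 letter names, so from G we land on D
A perfect 4th = 5 semitones below G
Spell D at that pitch: D
= D


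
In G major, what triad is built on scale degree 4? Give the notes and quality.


Working:
G major scale: G A B C D E F#
Diatonic triad on degree 4 stacks scale notes 4, 6, 1: C E G
C→E = 4 semitones; C→G = 7 semitones → major triad
= C E G (major)


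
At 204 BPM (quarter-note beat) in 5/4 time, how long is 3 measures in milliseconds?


Quarter-note beat duration = 60000 / 204 ms
Beats per measure (5/4) = 5
One measure = 5 × 60000 / 204 = 300000 / 204 ms
3 measures = 3 × 300000 / 204 = 900000 / 204
= 4411.8 ms


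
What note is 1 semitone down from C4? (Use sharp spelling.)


C4: chromatic position 0 in octave 4 → absolute = 4×12 + 0 = 48
Transpose down 1: 48 - 1 = 47
47 = 3×12 + 11 → B in octave 3
Result = B3


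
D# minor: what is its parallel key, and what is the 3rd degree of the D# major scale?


Step by step:
Parallel keys share the same tonic but differ in mode
D# minor → parallel is D# major
D# major scale: D# E# F## G# A# B# C##
= D# major; 3rd degree = F##


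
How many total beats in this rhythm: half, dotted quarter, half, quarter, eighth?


Working:
Beat values:
  half = 2 beats
  dotted quarter = 1.5 beats
  half = 2 beats
  quarter = 1 beat
  eighth = 0.5 beats
Sum = 2 + 1.5 + 2 + 1 + 0.5
= 7 beats


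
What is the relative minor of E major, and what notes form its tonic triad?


The relative minor shares the major's key signature and starts on its 6th degree
6th degree = a major 6th above the tonic; a major 6th above E is C#
→ relative minor of E major is C# minor
Tonic triad of C# minor = root + minor 3rd + perfect 5th = C# E G#
= C# minor; triad = C# E G#


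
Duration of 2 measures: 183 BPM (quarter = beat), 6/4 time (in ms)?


Quarter-note beat duration = 60000 / 183 ms
Beats per measure (6/4) = 6
One measure = 6 × 60000 / 183 = 360000 / 183 ms
2 measures = 2 × 360000 / 183 = 720000 / 183
= 3934.4 ms


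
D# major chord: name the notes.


Working:
Major triad = root + major 3rd (4 semitones) + perfect 5th (7 semitones)
A triad on D# stacks thirds, so the chord tones use letter names D-F-A
Root: D#
Major 3rd above D#: F##
Perfect 5th above D#: A#
Chord = D# F## A#


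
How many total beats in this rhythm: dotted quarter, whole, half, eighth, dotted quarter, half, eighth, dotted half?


Beat values:
  dotted quarter = 1.5 beats
  whole = 4 beats
  half = 2 beats
  eighth = 0.5 beats
  dotted quarter = 1.5 beats
  half = 2 beats
  eighth = 0.5 beats
  dotted half = 3 beats
Sum = 1.5 + 4 + 2 + 0.5 + 1.5 + 2 + 0.5 + 3
= 15 beats


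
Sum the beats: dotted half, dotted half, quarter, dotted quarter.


Step by step:
Beat values:
  dotted half = 3 beats
  dotted half = 3 beats
  quarter = 1 beat
  dotted quarter = 1.5 beats
Sum = 3 + 3 + 1 + 1.5
= 8.5 beats


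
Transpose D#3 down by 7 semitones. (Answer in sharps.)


Working:
D#3: chromatic position 3 in octave 3 → absolute = 3×12 + 3 = 39
Transpose down 7: 39 - 7 = 32
32 = 2×12 + 8 → G# in octave 2
Result = G#2


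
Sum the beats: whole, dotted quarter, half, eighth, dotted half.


Solution.
Beat values:
  whole = 4 beats
  dotted quarter = 1.5 beats
  half = 2 beats
  eighth = 0.5 beats
  dotted half = 3 beats
Sum = 4 + 1.5 + 2 + 0.5 + 3
= 11 beats


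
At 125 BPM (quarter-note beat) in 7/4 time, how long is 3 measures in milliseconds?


Solution.
Quarter-note beat duration = 60000 / 125 ms
Beats per measure (7/4) = 7
One measure = 7 × 60000 / 125 = 420000 / 125 ms
3 measures = 3 × 420000 / 125 = 1260000 / 125
= 10080.0 ms


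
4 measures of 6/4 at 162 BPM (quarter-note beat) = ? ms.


Quarter-note beat duration = 60000 / 162 ms
Beats per measure (6/4) = 6
One measure = 6 × 60000 / 162 = 360000 / 162 ms
4 measures = 4 × 360000 / 162 = 1440000 / 162
= 8888.9 ms


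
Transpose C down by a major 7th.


Working:
major 7th: 7 letter names, 11 semitones
Letter: C - 6 → D
Pitch: C - 11 semitones, spelled as a D → Db
= Db


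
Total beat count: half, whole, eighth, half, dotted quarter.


Working:
Beat values:
  half = 2 beats
  whole = 4 beats
  eighth = 0.5 beats
  half = 2 beats
  dotted quarter = 1.5 beats
Sum = 2 + 4 + 0.5 + 2 + 1.5
= 10 beats


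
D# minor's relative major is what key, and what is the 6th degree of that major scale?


The relative major shares the key signature and is a minor 3rd above the minor tonic
A minor 3rd above D# is F#
→ relative major of D# minor is F# major
F# major scale: F# G# A# B C# D# E#
= F# major; 6th degree = D#


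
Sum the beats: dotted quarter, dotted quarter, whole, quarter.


Beat values:
  dotted quarter = 1.5 beats
  dotted quarter = 1.5 beats
  whole = 4 beats
  quarter = 1 beat
Sum = 1.5 + 1.5 + 4 + 1
= 8 beats


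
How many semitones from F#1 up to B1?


Reasoning:
Absolute semitone position = octave×12 + chromatic position
F#1: 1×12 + 6 = 18
B1: 1×12 + 11 = 23
Difference = 23 - 18 = 5
= 5 semitones


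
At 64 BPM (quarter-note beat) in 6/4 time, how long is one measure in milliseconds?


Step by step:
Quarter-note beat duration = 60000 / 64 ms
Beats per measure (6/4) = 6
One measure = 6 × 60000 / 64 = 360000 / 64 ms
= 5625.0 ms


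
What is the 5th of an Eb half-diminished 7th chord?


Step by step:
Half-diminished 7th chord = root + minor 3rd + diminished 5th + minor 7th
Seventh chords stack in thirds, so the letter names are E-G-B-D
Root: Eb
Minor 3rd above Eb: Gb
Diminished 5th above Eb: Bbb
Minor 7th above Eb: Db
The 5th = Bbb


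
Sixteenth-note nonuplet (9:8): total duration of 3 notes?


Solution.
Nonuplet: 9 notes occupy the space of 8 sixteenth notes
Space = 8 × 1/4 = 2 beats
Each nonuplet note = 2 / 9 = 2/9 beats
3 notes = 3 × 2/9 = 2/3
= 2/3 beats


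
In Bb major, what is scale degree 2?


Major scale pattern: W-W-H-W-W-W-H (2-2-1-2-2-2-1 semitones)
Starting from Bb:
  Bb + 2 semitones → C
  C + 2 semitones → D
  D + 1 semitone → Eb
  Eb + 2 semitones → F
  F + 2 semitones → G
  G + 2 semitones → A
  A + 1 semitone → Bb
Scale: Bb C D Eb F G A
Degree 2 = C


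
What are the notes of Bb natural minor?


Let's work it out.
Natural minor scale pattern: W-H-W-W-H-W-W (2-1-2-2-1-2-2 semitones)
Starting from Bb:
  Bb + 2 semitones → C
  C + 1 semitone → Db
  Db + 2 semitones → Eb
  Eb + 2 semitones → F
  F + 1 semitone → Gb
  Gb + 2 semitones → Ab
  Ab + 2 semitones → Bb
Scale = Bb C Db Eb F Gb Ab


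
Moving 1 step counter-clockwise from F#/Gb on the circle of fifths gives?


Each counter-clockwise step moves down a perfect 5th (= up a perfect 4th)
From F#/Gb: F#/Gb → B
= B


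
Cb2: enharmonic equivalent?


Reasoning:
Enharmonic notes sound the same pitch but are spelled with different letter names
Cb and B name the same pitch class
Octave numbers change at C, so Cb2 = B1
= B1


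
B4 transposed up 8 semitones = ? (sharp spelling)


B4: chromatic position 11 in octave 4 → absolute = 4×12 + 11 = 59
Transpose up 8: 59 + 8 = 67
67 = 5×12 + 7 → G in octave 5
Result = G5


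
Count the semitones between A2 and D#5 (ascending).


Let's work it out.
Absolute semitone position = octave×12 + chromatic position
A2: 2×12 + 9 = 33
D#5: 5×12 + 3 = 63
Difference = 63 - 33 = 30
= 30 semitones


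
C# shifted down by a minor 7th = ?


Working:
minor 7th: 7 letter names, 10 semitones
Letter: C - 6 → D
Pitch: C# - 10 semitones, spelled as a D → D#
= D#


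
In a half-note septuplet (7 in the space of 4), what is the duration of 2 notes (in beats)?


Step by step:
Septuplet: 7 notes occupy the space of 4 half notes
Space = 4 × 2 = 8 beats
Each septuplet note = 8 / 7 = 8/7 beats
2 notes = 2 × 8/7 = 16/7
= 16/7 beats


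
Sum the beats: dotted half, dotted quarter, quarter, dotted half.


Working:
Beat values:
  dotted half = 3 beats
  dotted quarter = 1.5 beats
  quarter = 1 beat
  dotted half = 3 beats
Sum = 3 + 1.5 + 1 + 3
= 8.5 beats


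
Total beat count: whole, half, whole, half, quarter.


Beat values:
  whole = 4 beats
  half = 2 beats
  whole = 4 beats
  half = 2 beats
  quarter = 1 beat
Sum = 4 + 2 + 4 + 2 + 1
= 13 beats


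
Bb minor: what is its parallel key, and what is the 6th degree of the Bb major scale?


Let's work it out.
Parallel keys share the same tonic but differ in mode
Bb minor → parallel is Bb major
Bb major scale: Bb C D Eb F G A
= Bb major; 6th degree = G


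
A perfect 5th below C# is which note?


Solution.
A 5th spans 5 letter names, so from C we land on F
A perfect 5th = 7 semitones below C#
Spell F at that pitch: F#
= F#


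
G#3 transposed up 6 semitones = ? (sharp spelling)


G#3: chromatic position 8 in octave 3 → absolute = 3×12 + 8 = 44
Transpose up 6: 44 + 6 = 50
50 = 4×12 + 2 → D in octave 4
Result = D4


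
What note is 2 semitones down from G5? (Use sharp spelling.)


Let's work it out.
G5: chromatic position 7 in octave 5 → absolute = 5×12 + 7 = 67
Transpose down 2: 67 - 2 = 65
65 = 5×12 + 5 → F in octave 5
Result = F5


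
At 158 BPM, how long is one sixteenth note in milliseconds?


One quarter-note beat = 60000 / BPM = 60000 / 158 ms
Sixteenth note = 1/4 × quarter note
Duration = 1/4 × 60000 / 158 = 15000 / 158
= 94.9 ms


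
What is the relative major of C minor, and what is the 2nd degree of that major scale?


Step by step:
The relative major shares the key signature and is a minor 3rd above the minor tonic
A minor 3rd above C is Eb
→ relative major of C minor is Eb major
Eb major scale: Eb F G Ab Bb C D
= Eb major; 2nd degree = F


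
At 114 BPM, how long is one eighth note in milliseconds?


Let's work it out.
One quarter-note beat = 60000 / BPM = 60000 / 114 ms
Eighth note = 1/2 × quarter note
Duration = 1/2 × 60000 / 114 = 30000 / 114
= 263.2 ms


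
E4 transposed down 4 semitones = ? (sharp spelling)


Step by step:
E4: chromatic position 4 in octave 4 → absolute = 4×12 + 4 = 52
Transpose down 4: 52 - 4 = 48
48 = 4×12 + 0 → C in octave 4
Result = C4


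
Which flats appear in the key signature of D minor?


Step by step:
Flat minor keys: A(0), D(1), G(2), C(3), F(4), Bb(5), Eb(6), Ab(7)
D minor has 1 flat
Order of flats: Bb Eb Ab Db Gb Cb Fb → first 1: Bb
= Bb


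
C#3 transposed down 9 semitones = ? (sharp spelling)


C#3: chromatic position 1 in octave 3 → absolute = 3×12 + 1 = 37
Transpose down 9: 37 - 9 = 28
28 = 2×12 + 4 → E in octave 2
Result = E2


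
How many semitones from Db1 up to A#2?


Absolute semitone position = octave×12 + chromatic position
Db1: 1×12 + 1 = 13
A#2: 2×12 + 10 = 34
Difference = 34 - 13 = 21
= 21 semitones


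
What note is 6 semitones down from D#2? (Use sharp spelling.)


Step by step:
D#2: chromatic position 3 in octave 2 → absolute = 2×12 + 3 = 27
Transpose down 6: 27 - 6 = 21
21 = 1×12 + 9 → A in octave 1
Result = A1


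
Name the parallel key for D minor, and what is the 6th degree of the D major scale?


Let's work it out.
Parallel keys share the same tonic but differ in mode
D minor → parallel is D major
D major scale: D E F# G A B C#
= D major; 6th degree = B


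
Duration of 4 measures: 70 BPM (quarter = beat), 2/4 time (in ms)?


Solution.
Quarter-note beat duration = 60000 / 70 ms
Beats per measure (2/4) = 2
One measure = 2 × 60000 / 70 = 120000 / 70 ms
4 measures = 4 × 120000 / 70 = 480000 / 70
= 6857.1 ms


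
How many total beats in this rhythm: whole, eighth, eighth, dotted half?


Solution.
Beat values:
  whole = 4 beats
  eighth = 0.5 beats
  eighth = 0.5 beats
  dotted half = 3 beats
Sum = 4 + 0.5 + 0.5 + 3
= 8 beats


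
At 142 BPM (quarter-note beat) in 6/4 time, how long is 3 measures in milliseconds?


Reasoning:
Quarter-note beat duration = 60000 / 142 ms
Beats per measure (6/4) = 6
One measure = 6 × 60000 / 142 = 360000 / 142 ms
3 measures = 3 × 360000 / 142 = 1080000 / 142
= 7605.6 ms


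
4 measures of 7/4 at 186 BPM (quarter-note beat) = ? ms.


Let's work it out.
Quarter-note beat duration = 60000 / 186 ms
Beats per measure (7/4) = 7
One measure = 7 × 60000 / 186 = 420000 / 186 ms
4 measures = 4 × 420000 / 186 = 1680000 / 186
= 9032.3 ms


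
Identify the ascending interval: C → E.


Working:
Letter names: C → E spans 3 letter names → a 3rd
Semitones: C → E = 4 half-steps
A 3rd of 4 semitones is a major 3rd
= major 3rd


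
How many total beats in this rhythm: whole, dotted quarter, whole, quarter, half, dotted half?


Beat values:
  whole = 4 beats
  dotted quarter = 1.5 beats
  whole = 4 beats
  quarter = 1 beat
  half = 2 beats
  dotted half = 3 beats
Sum = 4 + 1.5 + 4 + 1 + 2 + 3
= 15.5 beats


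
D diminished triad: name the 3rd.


Working:
Diminished triad = root + minor 3rd (3 semitones) + diminished 5th (6 semitones)
A triad on D stacks thirds, so the chord tones use letter names D-F-A
Root: D
Minor 3rd above D: F
Diminished 5th above D: Ab
The 3rd = F


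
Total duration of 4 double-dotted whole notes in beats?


Base whole note = 4 beats
Dot 1 adds half the previous value: +2
Dot 2 adds half the previous value: +1
One double-dotted whole = 4 + 2 + 1 = 7
4 of them = 4 × 7 = 28
= 28 beats


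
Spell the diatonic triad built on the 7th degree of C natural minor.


Reasoning:
C natural minor scale: C D Eb F G Ab Bb
Diatonic triad on degree 7 stacks scale notes 7, 2, 4: Bb D F
Bb→D = 4 semitones; Bb→F = 7 semitones → major triad
= Bb D F (major)


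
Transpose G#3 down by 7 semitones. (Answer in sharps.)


Step by step:
G#3: chromatic position 8 in octave 3 → absolute = 3×12 + 8 = 44
Transpose down 7: 44 - 7 = 37
37 = 3×12 + 1 → C# in octave 3
Result = C#3


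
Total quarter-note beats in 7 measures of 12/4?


Time signature 12/4: the bottom number 4 means the quarter note gets one count
The top number 12 means 12 quarter-note beats per measure
Total = 12 × 7 measures
= 84 quarter-note beats


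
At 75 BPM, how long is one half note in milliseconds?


One quarter-note beat = 60000 / BPM = 60000 / 75 ms
Half note = 2 × quarter note
Duration = 2 × 60000 / 75 = 120000 / 75
= 1600.0 ms


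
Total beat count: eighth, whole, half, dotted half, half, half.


Step by step:
Beat values:
  eighth = 0.5 beats
  whole = 4 beats
  half = 2 beats
  dotted half = 3 beats
  half = 2 beats
  half = 2 beats
Sum = 0.5 + 4 + 2 + 3 + 2 + 2
= 13.5 beats


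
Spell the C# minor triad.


Working:
Minor triad = root + minor 3rd (3 semitones) + perfect 5th (7 semitones)
A triad on C# stacks thirds, so the chord tones use letter names C-E-G
Root: C#
Minor 3rd above C#: E
Perfect 5th above C#: G#
Chord = C# E G#


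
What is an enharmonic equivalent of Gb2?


Enharmonic notes sound the same pitch but are spelled with different letter names
Gb and F# name the same pitch class
= F#2


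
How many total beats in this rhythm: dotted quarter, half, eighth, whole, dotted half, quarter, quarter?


Reasoning:
Beat values:
  dotted quarter = 1.5 beats
  half = 2 beats
  eighth = 0.5 beats
  whole = 4 beats
  dotted half = 3 beats
  quarter = 1 beat
  quarter = 1 beat
Sum = 1.5 + 2 + 0.5 + 4 + 3 + 1 + 1
= 13 beats


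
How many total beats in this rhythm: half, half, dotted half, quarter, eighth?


Beat values:
  half = 2 beats
  half = 2 beats
  dotted half = 3 beats
  quarter = 1 beat
  eighth = 0.5 beats
Sum = 2 + 2 + 3 + 1 + 0.5
= 8.5 beats


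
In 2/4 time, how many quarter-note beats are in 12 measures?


Step by step:
Time signature 2/4: the bottom number 4 means the quarter note gets one count
The top number 2 means 2 quarter-note beats per measure
Total = 2 × 12 measures
= 24 quarter-note beats


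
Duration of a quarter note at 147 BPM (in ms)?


One quarter-note beat = 60000 / BPM = 60000 / 147 ms
Duration = 60000 / 147
= 408.2 ms


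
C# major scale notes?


Major scale pattern: W-W-H-W-W-W-H (2-2-1-2-2-2-1 semitones)
Starting from C#:
  C# + 2 semitones → D#
  D# + 2 semitones → E#
  E# + 1 semitone → F#
  F# + 2 semitones → G#
  G# + 2 semitones → A#
  A# + 2 semitones → B#
  B# + 1 semitone → C#
Scale = C# D# E# F# G# A# B#


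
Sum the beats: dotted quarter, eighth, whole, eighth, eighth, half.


Solution.
Beat values:
  dotted quarter = 1.5 beats
  eighth = 0.5 beats
  whole = 4 beats
  eighth = 0.5 beats
  eighth = 0.5 beats
  half = 2 beats
Sum = 1.5 + 0.5 + 4 + 0.5 + 0.5 + 2
= 9 beats


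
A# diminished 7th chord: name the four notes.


Diminished 7th chord = root + minor 3rd + diminished 5th + diminished 7th
Seventh chords stack in thirds, so the letter names are A-C-E-G
Root: A#
Minor 3rd above A#: C#
Diminished 5th above A#: E
Diminished 7th above A#: G
Chord = A# C# E G


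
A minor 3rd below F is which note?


Solution.
A 3rd spans 3 letter names, so from F we land on D
A minor 3rd = 3 semitones below F
Spell D at that pitch: D
= D


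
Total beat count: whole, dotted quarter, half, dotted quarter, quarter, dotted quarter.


Solution.
Beat values:
  whole = 4 beats
  dotted quarter = 1.5 beats
  half = 2 beats
  dotted quarter = 1.5 beats
  quarter = 1 beat
  dotted quarter = 1.5 beats
Sum = 4 + 1.5 + 2 + 1.5 + 1 + 1.5
= 11.5 beats


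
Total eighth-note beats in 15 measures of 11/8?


Solution.
Time signature 11/8: the bottom number 8 means the eighth note gets one count
The top number 11 means 11 eighth-note beats per measure
Total = 11 × 15 measures
= 165 eighth-note beats


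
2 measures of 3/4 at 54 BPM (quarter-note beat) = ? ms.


Step by step:
Quarter-note beat duration = 60000 / 54 ms
Beats per measure (3/4) = 3
One measure = 3 × 60000 / 54 = 180000 / 54 ms
2 measures = 2 × 180000 / 54 = 360000 / 54
= 6666.7 ms


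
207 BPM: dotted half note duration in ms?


Reasoning:
One quarter-note beat = 60000 / BPM = 60000 / 207 ms
Dotted half note = 3 × quarter note
Duration = 3 × 60000 / 207 = 180000 / 207
= 869.6 ms


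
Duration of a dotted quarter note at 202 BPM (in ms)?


Working:
One quarter-note beat = 60000 / BPM = 60000 / 202 ms
Dotted quarter note = 3/2 × quarter note
Duration = 3/2 × 60000 / 202 = 90000 / 202
= 445.5 ms


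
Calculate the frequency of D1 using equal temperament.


f = 440 × 2^(n/12) where n = semitones from A4
D1: -43 semitones from A4
f = 440 × 2^(-43/12)
f = 36.71 Hz


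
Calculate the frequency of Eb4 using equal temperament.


f = 440 × 2^(n/12) where n = semitones from A4
Eb4: -6 semitones from A4
f = 440 × 2^(-6/12)
f = 311.13 Hz


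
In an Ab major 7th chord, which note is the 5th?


Major 7th chord = root + major 3rd + perfect 5th + major 7th
Seventh chords stack in thirds, so the letter names are A-C-E-G
Root: Ab
Major 3rd above Ab: C
Perfect 5th above Ab: Eb
Major 7th above Ab: G
The 5th = Eb


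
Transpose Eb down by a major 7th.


major 7th: 7 letter names, 11 semitones
Letter: E - 6 → F
Pitch: Eb - 11 semitones, spelled as an F → Fb
= Fb


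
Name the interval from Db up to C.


Reasoning:
Letter names: D → C spans 7 letter names → a 7th
Semitones: Db → C = 11 half-steps
A 7th of 11 semitones is a major 7th
= major 7th


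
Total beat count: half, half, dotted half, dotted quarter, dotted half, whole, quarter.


Step by step:
Beat values:
  half = 2 beats
  half = 2 beats
  dotted half = 3 beats
  dotted quarter = 1.5 beats
  dotted half = 3 beats
  whole = 4 beats
  quarter = 1 beat
Sum = 2 + 2 + 3 + 1.5 + 3 + 4 + 1
= 16.5 beats


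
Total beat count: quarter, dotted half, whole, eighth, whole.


Beat values:
  quarter = 1 beat
  dotted half = 3 beats
  whole = 4 beats
  eighth = 0.5 beats
  whole = 4 beats
Sum = 1 + 3 + 4 + 0.5 + 4
= 12.5 beats


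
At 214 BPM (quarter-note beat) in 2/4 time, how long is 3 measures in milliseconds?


Reasoning:
Quarter-note beat duration = 60000 / 214 ms
Beats per measure (2/4) = 2
One measure = 2 × 60000 / 214 = 120000 / 214 ms
3 measures = 3 × 120000 / 214 = 360000 / 214
= 1682.2 ms


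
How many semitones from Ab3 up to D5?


Reasoning:
Absolute semitone position = octave×12 + chromatic position
Ab3: 3×12 + 8 = 44
D5: 5×12 + 2 = 62
Difference = 62 - 44 = 18
= 18 semitones


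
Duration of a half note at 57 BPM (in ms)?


Solution.
One quarter-note beat = 60000 / BPM = 60000 / 57 ms
Half note = 2 × quarter note
Duration = 2 × 60000 / 57 = 120000 / 57
= 2105.3 ms


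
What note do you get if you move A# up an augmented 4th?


Step by step:
augmented 4th: 4 letter names, 6 semitones
Letter: A + 3 → D
Pitch: A# + 6 semitones, spelled as a D → D##
= D##


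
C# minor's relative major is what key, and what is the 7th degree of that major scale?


The relative major shares the key signature and is a minor 3rd above the minor tonic
A minor 3rd above C# is E
→ relative major of C# minor is E major
E major scale: E F# G# A B C# D#
= E major; 7th degree = D#


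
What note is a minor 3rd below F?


Solution.
A 3rd spans 3 letter names, so from F we land on D
A minor 3rd = 3 semitones below F
Spell D at that pitch: D
= D


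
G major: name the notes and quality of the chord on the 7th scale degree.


Reasoning:
G major scale: G A B C D E F#
Diatonic triad on degree 7 stacks scale notes 7, 2, 4: F# A C
F#→A = 3 semitones; F#→C = 6 semitones → diminished triad
= F# A C (diminished)


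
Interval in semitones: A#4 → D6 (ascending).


Absolute semitone position = octave×12 + chromatic position
A#4: 4×12 + 10 = 58
D6: 6×12 + 2 = 74
Difference = 74 - 58 = 16
= 16 semitones


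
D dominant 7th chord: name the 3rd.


Step by step:
Dominant 7th chord = root + major 3rd + perfect 5th + minor 7th
Seventh chords stack in thirds, so the letter names are D-F-A-C
Root: D
Major 3rd above D: F#
Perfect 5th above D: A
Minor 7th above D: C
The 3rd = F#


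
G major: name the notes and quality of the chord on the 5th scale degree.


Let's work it out.
G major scale: G A B C D E F#
Diatonic triad on degree 5 stacks scale notes 5, 7, 2: D F# A
D→F# = 4 semitones; D→A = 7 semitones → major triad
= D F# A (major)


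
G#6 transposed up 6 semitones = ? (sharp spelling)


Reasoning:
G#6: chromatic position 8 in octave 6 → absolute = 6×12 + 8 = 80
Transpose up 6: 80 + 6 = 86
86 = 7×12 + 2 → D in octave 7
Result = D7


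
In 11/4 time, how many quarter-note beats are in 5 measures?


Step by step:
Time signature 11/4: the bottom number 4 means the quarter note gets one count
The top number 11 means 11 quarter-note beats per measure
Total = 11 × 5 measures
= 55 quarter-note beats


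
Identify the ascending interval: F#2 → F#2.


Step by step:
Letter names: F → F spans 1 letter name → a unison
Semitones: F#2 → F#2 = 0 half-steps
A unison of 0 semitones is a perfect unison
= perfect unison


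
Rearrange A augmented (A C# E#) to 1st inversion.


Root position: A C# E#
1st inversion: move root up an octave
Bass note: C#
Notes (bottom to top) = C# E# A


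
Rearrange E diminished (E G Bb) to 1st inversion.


Let's work it out.
Root position: E G Bb
1st inversion: move root up an octave
Bass note: G
Notes (bottom to top) = G Bb E


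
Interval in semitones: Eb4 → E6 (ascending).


Working:
Absolute semitone position = octave×12 + chromatic position
Eb4: 4×12 + 3 = 51
E6: 6×12 + 4 = 76
Difference = 76 - 51 = 25
= 25 semitones


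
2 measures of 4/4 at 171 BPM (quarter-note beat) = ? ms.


Quarter-note beat duration = 60000 / 171 ms
Beats per measure (4/4) = 4
One measure = 4 × 60000 / 171 = 240000 / 171 ms
2 measures = 2 × 240000 / 171 = 480000 / 171
= 2807.0 ms


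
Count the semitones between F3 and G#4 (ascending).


Step by step:
Absolute semitone position = octave×12 + chromatic position
F3: 3×12 + 5 = 41
G#4: 4×12 + 8 = 56
Difference = 56 - 41 = 15
= 15 semitones


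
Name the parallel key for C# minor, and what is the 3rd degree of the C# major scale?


Solution.
Parallel keys share the same tonic but differ in mode
C# minor → parallel is C# major
C# major scale: C# D# E# F# G# A# B#
= C# major; 3rd degree = E#


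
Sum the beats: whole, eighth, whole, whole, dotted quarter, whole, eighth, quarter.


Working:
Beat values:
  whole = 4 beats
  eighth = 0.5 beats
  whole = 4 beats
  whole = 4 beats
  dotted quarter = 1.5 beats
  whole = 4 beats
  eighth = 0.5 beats
  quarter = 1 beat
Sum = 4 + 0.5 + 4 + 4 + 1.5 + 4 + 0.5 + 1
= 19.5 beats


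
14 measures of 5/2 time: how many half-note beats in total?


Time signature 5/2: the bottom number 2 means the half note gets one count
The top number 5 means 5 half-note beats per measure
Total = 5 × 14 measures
= 70 half-note beats


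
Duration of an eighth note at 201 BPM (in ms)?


One quarter-note beat = 60000 / BPM = 60000 / 201 ms
Eighth note = 1/2 × quarter note
Duration = 1/2 × 60000 / 201 = 30000 / 201
= 149.3 ms


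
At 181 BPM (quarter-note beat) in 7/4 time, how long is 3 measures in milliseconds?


Working:
Quarter-note beat duration = 60000 / 181 ms
Beats per measure (7/4) = 7
One measure = 7 × 60000 / 181 = 420000 / 181 ms
3 measures = 3 × 420000 / 181 = 1260000 / 181
= 6961.3 ms


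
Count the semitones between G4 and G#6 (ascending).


Step by step:
Absolute semitone position = octave×12 + chromatic position
G4: 4×12 + 7 = 55
G#6: 6×12 + 8 = 80
Difference = 80 - 55 = 25
= 25 semitones


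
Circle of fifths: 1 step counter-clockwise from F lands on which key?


Step by step:
Each counter-clockwise step moves down a perfect 5th (= up a perfect 4th)
From F: F → Bb
= Bb


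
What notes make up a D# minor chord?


Let's work it out.
Minor triad = root + minor 3rd (3 semitones) + perfect 5th (7 semitones)
A triad on D# stacks thirds, so the chord tones use letter names D-F-A
Root: D#
Minor 3rd above D#: F#
Perfect 5th above D#: A#
Chord = D# F# A#


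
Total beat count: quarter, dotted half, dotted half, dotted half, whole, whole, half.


Beat values:
  quarter = 1 beat
  dotted half = 3 beats
  dotted half = 3 beats
  dotted half = 3 beats
  whole = 4 beats
  whole = 4 beats
  half = 2 beats
Sum = 1 + 3 + 3 + 3 + 4 + 4 + 2
= 20 beats


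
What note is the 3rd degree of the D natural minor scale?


Working:
Natural minor scale pattern: W-H-W-W-H-W-W (2-1-2-2-1-2-2 semitones)
Starting from D:
  D + 2 semitones → E
  E + 1 semitone → F
  F + 2 semitones → G
  G + 2 semitones → A
  A + 1 semitone → Bb
  Bb + 2 semitones → C
  C + 2 semitones → D
Scale: D E F G A Bb C
Degree 3 = F


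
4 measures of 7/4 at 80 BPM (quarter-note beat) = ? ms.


Reasoning:
Quarter-note beat duration = 60000 / 80 ms
Beats per measure (7/4) = 7
One measure = 7 × 60000 / 80 = 420000 / 80 ms
4 measures = 4 × 420000 / 80 = 1680000 / 80
= 21000.0 ms


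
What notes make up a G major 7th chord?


Solution.
Major 7th chord = root + major 3rd + perfect 5th + major 7th
Seventh chords stack in thirds, so the letter names are G-B-D-F
Root: G
Major 3rd above G: B
Perfect 5th above G: D
Major 7th above G: F#
Chord = G B D F#


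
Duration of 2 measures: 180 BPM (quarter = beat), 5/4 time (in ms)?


Working:
Quarter-note beat duration = 60000 / 180 ms
Beats per measure (5/4) = 5
One measure = 5 × 60000 / 180 = 300000 / 180 ms
2 measures = 2 × 300000 / 180 = 600000 / 180
= 3333.3 ms


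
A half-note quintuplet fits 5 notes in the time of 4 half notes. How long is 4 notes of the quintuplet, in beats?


Quintuplet: 5 notes occupy the space of 4 half notes
Space = 4 × 2 = 8 beats
Each quintuplet note = 8 / 5 = 8/5 beats
4 notes = 4 × 8/5 = 32/5
= 32/5 beats


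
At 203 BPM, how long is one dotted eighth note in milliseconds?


Solution.
One quarter-note beat = 60000 / BPM = 60000 / 203 ms
Dotted eighth note = 3/4 × quarter note
Duration = 3/4 × 60000 / 203 = 45000 / 203
= 221.7 ms


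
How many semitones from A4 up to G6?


Step by step:
Absolute semitone position = octave×12 + chromatic position
A4: 4×12 + 9 = 57
G6: 6×12 + 7 = 79
Difference = 79 - 57 = 22
= 22 semitones


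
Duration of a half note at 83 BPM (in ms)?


One quarter-note beat = 60000 / BPM = 60000 / 83 ms
Half note = 2 × quarter note
Duration = 2 × 60000 / 83 = 120000 / 83
= 1445.8 ms
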